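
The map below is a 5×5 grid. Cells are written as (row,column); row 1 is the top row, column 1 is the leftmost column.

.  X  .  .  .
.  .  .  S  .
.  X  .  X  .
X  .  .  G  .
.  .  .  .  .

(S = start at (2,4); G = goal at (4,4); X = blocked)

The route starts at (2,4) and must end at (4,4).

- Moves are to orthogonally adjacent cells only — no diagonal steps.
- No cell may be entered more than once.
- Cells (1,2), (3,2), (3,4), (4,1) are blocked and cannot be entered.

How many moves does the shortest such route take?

The Manhattan distance from (2,4) to (4,4) is |2−4| + |4−4| = 2, so at least 2 moves are needed.
That bound ignores the blocked cells. Measuring each leg by the fewest moves that actually steer around them ((2,4)→(4,4): 4) raises the lower bound to 4.
A route of 4 moves exists: (2,4) → (2,3) → (3,3) → (4,3) → (4,4).
Since 4 matches that lower bound, it is optimal.

4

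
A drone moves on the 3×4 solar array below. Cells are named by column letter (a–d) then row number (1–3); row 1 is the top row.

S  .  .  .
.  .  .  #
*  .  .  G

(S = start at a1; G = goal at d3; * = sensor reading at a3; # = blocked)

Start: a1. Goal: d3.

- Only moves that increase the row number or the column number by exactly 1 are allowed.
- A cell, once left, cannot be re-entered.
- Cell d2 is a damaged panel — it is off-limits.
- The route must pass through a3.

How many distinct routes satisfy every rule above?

A right/down-only route from a1 to d3 makes exactly 2 down-moves and 3 right-moves in some order.
With no other constraints that would be C(5,2) = 10 routes.
Split at a3 and multiply the segment counts (each segment already excludes blocked cells): a1→a3: 1; a3→d3: 1; product = 1.
That gives 1 route.

1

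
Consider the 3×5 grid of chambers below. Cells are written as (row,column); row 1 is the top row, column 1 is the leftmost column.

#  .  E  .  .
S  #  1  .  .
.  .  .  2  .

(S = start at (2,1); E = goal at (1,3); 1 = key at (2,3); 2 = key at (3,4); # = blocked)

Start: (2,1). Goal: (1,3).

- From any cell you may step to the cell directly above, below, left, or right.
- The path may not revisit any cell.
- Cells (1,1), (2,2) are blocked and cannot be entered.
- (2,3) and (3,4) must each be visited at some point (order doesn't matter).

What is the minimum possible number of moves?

7

Any route passes through (2,3) and (3,4) in some order between (2,1) and (1,3). Summing Manhattan distances along each leg and taking the cheapest ordering ((2,1) → (2,3) → (3,4) → (1,3)) gives a lower bound of 2 + 2 + 3 = 7 moves.
A route of 7 moves achieves this: (2,1) → (3,1) → (3,2) → (3,3) → (3,4) → (2,4) → (2,3) → (1,3).
Since 7 matches the lower bound, it is optimal.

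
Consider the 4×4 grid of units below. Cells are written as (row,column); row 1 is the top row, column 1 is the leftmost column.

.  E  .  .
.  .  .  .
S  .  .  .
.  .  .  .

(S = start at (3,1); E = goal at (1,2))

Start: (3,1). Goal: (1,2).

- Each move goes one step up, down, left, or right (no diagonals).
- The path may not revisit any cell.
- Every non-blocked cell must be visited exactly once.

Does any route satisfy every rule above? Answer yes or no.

yes

One route that works: (3,1) → (4,1) → (4,2) → (3,2) → (3,3) → (4,3) → (4,4) → (3,4) → (2,4) → (1,4) → (1,3) → (2,3) → (2,2) → (2,1) → (1,1) → (1,2).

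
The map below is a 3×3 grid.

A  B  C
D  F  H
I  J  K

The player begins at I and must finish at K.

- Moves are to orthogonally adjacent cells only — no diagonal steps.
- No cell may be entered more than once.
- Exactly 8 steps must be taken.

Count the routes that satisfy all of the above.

Need simple routes of exactly 8 moves from I to K (Manhattan distance 2, so 3 moves are spent on a detour and 3 undoing it).
Enumerating: I D A B C H F J K | I J F D A B C H K.
That gives 2 routes.

2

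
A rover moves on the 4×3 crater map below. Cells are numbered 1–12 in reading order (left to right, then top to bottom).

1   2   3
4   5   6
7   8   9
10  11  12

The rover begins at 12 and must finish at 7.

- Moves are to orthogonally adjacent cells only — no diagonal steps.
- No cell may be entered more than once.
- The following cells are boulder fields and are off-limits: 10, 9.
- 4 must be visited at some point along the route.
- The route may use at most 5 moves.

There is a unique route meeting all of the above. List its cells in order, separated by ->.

12 -> 11 -> 8 -> 5 -> 4 -> 7

The budget equals the shortest possible length, so every move has to be on a shortest route through the required cells.
Route from 12: left to 11, 2× up (reaching 5), left to 4, down to 7 — 5 moves in all.
Check: all required cells visited; 5 ≤ 5 moves.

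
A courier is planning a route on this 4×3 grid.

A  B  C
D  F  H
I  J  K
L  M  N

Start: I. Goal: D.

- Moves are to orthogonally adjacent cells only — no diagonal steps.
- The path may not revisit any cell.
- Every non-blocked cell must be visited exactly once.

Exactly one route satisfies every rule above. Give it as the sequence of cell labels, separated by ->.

Need to visit all 12 open cells exactly once, starting at I and ending at D.
Cell A has only two open neighbours (D and B), so the path must pass straight through it: one of those is the cell it's entered from and the other is where it exits.
Route from I: down to L, 2× right (reaching N), up to K, left to J, up to F, right to H, up to C, 2× left (reaching A), down to D — 11 moves in all.
Check: all 12 open cells covered.

I -> L -> M -> N -> K -> J -> F -> H -> C -> B -> A -> D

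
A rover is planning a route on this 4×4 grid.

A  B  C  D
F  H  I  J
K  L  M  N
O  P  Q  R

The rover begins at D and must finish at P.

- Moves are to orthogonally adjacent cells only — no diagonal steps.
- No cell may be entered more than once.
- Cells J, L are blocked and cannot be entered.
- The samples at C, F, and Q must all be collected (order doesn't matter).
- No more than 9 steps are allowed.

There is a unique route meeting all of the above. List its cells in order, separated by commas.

D, C, B, A, F, H, I, M, Q, P

Any route must reach C, F, and Q and still end at P within 9 moves, so the order of the required stops is forced.
Route from D: left 3 to A, down 1 to F, right 2 to I, down 2 to Q, left 1 to P — 9 moves in all.
Check: all required cells visited; 9 ≤ 9 moves.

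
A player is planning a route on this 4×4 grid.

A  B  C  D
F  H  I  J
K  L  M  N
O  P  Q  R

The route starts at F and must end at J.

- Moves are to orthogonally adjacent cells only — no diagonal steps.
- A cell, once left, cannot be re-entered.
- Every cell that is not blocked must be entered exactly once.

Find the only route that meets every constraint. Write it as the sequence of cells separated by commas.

Need to visit all 16 open cells exactly once, starting at F and ending at J.
Cell D has only two open neighbours (J and C), so the path must pass straight through it: one of those is the cell it's entered from and the other is where it exits.
Route from F: up 1 to A, right 1 to B, down 2 to L, left 1 to K, down 1 to O, right 3 to R, up 1 to N, left 1 to M, up 2 to C, right 1 to D, down 1 to J — 15 moves in all.
Check: all 16 open cells covered.

F, A, B, H, L, K, O, P, Q, R, N, M, I, C, D, J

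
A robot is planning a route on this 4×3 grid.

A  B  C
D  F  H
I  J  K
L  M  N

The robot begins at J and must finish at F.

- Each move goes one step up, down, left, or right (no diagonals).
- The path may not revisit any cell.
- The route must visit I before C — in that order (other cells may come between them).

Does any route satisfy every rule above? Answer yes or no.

yes

One route that works: J → I → D → A → B → C → H → F.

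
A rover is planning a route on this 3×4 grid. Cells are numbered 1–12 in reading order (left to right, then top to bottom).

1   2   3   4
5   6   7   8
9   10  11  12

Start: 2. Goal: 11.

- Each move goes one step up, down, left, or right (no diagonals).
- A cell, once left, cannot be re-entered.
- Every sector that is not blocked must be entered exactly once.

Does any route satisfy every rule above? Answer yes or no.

yes

One route that works: 2 → 1 → 5 → 9 → 10 → 6 → 7 → 3 → 4 → 8 → 12 → 11.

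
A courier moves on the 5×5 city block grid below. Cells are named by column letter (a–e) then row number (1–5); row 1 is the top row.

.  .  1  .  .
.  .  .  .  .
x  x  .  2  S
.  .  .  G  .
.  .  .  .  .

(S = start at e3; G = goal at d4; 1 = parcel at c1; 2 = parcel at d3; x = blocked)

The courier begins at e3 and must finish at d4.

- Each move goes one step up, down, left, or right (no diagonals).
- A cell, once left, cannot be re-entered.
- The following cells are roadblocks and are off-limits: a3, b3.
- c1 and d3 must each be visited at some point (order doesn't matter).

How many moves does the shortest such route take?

8

Any route passes through c1 and d3 in some order between e3 and d4. Summing Manhattan distances along each leg and taking the cheapest ordering (e3 → c1 → d3 → d4) gives a lower bound of 4 + 3 + 1 = 8 moves.
A route of 8 moves achieves this: e3 → e2 → e1 → d1 → c1 → c2 → c3 → d3 → d4.
Since 8 matches the lower bound, it is optimal.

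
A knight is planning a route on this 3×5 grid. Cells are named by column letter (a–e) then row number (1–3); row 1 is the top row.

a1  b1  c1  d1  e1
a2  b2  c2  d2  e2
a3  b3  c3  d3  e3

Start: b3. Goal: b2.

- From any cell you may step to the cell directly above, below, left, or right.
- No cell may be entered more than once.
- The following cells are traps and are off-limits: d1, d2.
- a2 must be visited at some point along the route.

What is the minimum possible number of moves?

Any route passes through a2 somewhere between b3 and b2. Summing Manhattan distances along the two legs (b3 → a2 → b2) gives a lower bound of 2 + 1 = 3 moves.
A route of 3 moves achieves this: b3 → a3 → a2 → b2.
Since 3 matches the lower bound, it is optimal.

3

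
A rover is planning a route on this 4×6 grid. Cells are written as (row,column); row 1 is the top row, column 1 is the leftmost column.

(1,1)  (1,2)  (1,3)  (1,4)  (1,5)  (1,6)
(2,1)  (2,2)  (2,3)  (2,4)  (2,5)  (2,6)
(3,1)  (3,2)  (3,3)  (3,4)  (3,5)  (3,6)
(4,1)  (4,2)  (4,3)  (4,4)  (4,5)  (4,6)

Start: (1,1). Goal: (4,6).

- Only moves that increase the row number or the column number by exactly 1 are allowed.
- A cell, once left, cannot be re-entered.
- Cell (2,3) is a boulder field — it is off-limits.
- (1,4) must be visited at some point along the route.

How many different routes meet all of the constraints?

A right/down-only route from (1,1) to (4,6) makes exactly 3 down-moves and 5 right-moves in some order.
With no other constraints that would be C(8,3) = 56 routes.
Split at (1,4) and multiply the segment counts (each segment already excludes blocked cells): (1,1)→(1,4): 1; (1,4)→(4,6): 10; product = 10.
That gives 10 routes.

10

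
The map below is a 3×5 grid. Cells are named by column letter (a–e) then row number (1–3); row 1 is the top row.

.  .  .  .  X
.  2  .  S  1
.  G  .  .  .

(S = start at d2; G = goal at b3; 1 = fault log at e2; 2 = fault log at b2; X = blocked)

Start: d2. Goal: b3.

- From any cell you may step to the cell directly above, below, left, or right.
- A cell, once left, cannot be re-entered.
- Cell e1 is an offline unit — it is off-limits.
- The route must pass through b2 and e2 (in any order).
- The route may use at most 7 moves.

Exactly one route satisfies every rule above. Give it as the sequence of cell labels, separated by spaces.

d2 e2 e3 d3 c3 c2 b2 b3

The budget equals the shortest possible length, so every move has to be on a shortest route through the required cells.
Route from d2: right 1 to e2, down 1 to e3, left 2 to c3, up 1 to c2, left 1 to b2, down 1 to b3 — 7 moves in all.
Check: all required cells visited; 7 ≤ 7 moves.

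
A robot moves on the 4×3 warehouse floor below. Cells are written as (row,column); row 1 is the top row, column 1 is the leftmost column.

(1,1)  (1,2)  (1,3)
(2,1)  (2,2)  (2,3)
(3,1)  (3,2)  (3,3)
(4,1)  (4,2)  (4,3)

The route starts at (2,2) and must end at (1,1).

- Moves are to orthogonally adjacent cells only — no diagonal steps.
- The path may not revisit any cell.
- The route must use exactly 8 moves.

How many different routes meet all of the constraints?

7

Need simple routes of exactly 8 moves from (2,2) to (1,1) (Manhattan distance 2, so 3 moves are spent on a detour and 3 undoing it).
Enumerating: (2,2) (1,2) (1,3) (2,3) (3,3) (3,2) (3,1) (2,1) (1,1) | (2,2) (3,2) (4,2) (4,3) (3,3) (2,3) (1,3) (1,2) (1,1) | (2,2) (3,2) (3,3) (4,3) (4,2) (4,1) (3,1) (2,1) (1,1) | (2,2) (2,1) (3,1) (3,2) (3,3) (2,3) (1,3) (1,2) (1,1) | (2,2) (2,3) (3,3) (4,3) (4,2) (3,2) (3,1) (2,1) (1,1) | (2,2) (2,3) (3,3) (4,3) (4,2) (4,1) (3,1) (2,1) (1,1) | (2,2) (2,3) (3,3) (3,2) (4,2) (4,1) (3,1) (2,1) (1,1).
That gives 7 routes.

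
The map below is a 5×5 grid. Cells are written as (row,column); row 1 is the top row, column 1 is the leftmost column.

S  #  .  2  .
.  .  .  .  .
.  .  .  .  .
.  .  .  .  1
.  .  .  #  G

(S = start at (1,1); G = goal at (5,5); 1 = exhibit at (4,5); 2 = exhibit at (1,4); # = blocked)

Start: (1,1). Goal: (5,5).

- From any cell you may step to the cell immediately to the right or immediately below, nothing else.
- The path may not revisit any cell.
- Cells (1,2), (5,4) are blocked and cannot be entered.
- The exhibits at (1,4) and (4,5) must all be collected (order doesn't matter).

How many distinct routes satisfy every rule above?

0

A right/down-only route from (1,1) to (5,5) makes exactly 4 down-moves and 4 right-moves in some order.
With no other constraints that would be C(8,4) = 70 routes.
A monotone route can only reach the required cells in the order (1,4), (4,5), so split there and multiply the segment counts (each segment already excludes blocked cells): (1,1)→(1,4): 0; (1,4)→(4,5): 4; (4,5)→(5,5): 1; product = 0.
No route satisfies every constraint, so the count is 0.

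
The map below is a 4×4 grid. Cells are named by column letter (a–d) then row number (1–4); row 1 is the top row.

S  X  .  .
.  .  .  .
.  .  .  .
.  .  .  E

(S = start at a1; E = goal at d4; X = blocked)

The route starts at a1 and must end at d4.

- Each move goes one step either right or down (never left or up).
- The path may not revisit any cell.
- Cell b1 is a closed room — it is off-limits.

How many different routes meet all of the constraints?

A right/down-only route from a1 to d4 makes exactly 3 down-moves and 3 right-moves in some order.
With no other constraints that would be C(6,3) = 20 routes.
Subtract routes through each blocked cell (inclusion–exclusion for overlaps): − through b1: 10 → 10.
That gives 10 routes.

10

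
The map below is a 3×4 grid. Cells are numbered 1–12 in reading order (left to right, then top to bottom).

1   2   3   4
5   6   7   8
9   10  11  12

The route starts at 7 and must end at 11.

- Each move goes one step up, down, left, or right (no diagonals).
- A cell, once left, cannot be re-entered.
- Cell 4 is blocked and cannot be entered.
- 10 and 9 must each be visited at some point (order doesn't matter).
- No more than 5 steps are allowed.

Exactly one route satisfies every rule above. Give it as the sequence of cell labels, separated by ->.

7 -> 6 -> 5 -> 9 -> 10 -> 11

The budget equals the shortest possible length, so every move has to be on a shortest route through the required cells.
Route from 7: left 2 to 5, down 1 to 9, right 2 to 11 — 5 moves in all.
Check: all required cells visited; 5 ≤ 5 moves.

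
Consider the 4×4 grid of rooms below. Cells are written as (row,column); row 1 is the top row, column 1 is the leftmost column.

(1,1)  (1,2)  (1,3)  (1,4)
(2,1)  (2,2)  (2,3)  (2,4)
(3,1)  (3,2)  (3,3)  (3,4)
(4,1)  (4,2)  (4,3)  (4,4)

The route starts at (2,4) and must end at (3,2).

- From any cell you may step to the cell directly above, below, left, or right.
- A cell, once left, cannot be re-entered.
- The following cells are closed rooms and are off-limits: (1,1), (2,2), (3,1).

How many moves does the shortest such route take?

3

The Manhattan distance from (2,4) to (3,2) is |2−3| + |4−2| = 3, so at least 3 moves are needed.
A route of 3 moves achieves this: (2,4) → (3,4) → (3,3) → (3,2).
Since 3 matches the lower bound, it is optimal.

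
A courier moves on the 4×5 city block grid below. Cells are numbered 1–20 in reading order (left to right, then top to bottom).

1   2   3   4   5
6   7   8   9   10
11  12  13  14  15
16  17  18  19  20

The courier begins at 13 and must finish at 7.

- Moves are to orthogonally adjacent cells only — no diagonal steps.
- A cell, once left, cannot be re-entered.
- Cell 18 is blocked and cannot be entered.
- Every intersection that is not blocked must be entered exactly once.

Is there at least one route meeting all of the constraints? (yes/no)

yes

One route that works: 13 → 8 → 9 → 14 → 19 → 20 → 15 → 10 → 5 → 4 → 3 → 2 → 1 → 6 → 11 → 16 → 17 → 12 → 7.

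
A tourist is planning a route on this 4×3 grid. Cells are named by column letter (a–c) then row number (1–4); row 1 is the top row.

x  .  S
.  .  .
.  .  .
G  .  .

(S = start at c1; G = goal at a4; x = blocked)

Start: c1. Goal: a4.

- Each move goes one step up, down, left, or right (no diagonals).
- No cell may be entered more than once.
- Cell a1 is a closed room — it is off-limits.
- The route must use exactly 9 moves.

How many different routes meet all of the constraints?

Need simple routes of exactly 9 moves from c1 to a4 (Manhattan distance 5, so 2 moves are spent on a detour and 2 undoing it).
Enumerating: c1 c2 c3 c4 b4 b3 b2 a2 a3 a4 | c1 c2 b2 a2 a3 b3 c3 c4 b4 a4 | c1 b1 b2 a2 a3 b3 c3 c4 b4 a4 | c1 b1 b2 c2 c3 c4 b4 b3 a3 a4.
That gives 4 routes.

4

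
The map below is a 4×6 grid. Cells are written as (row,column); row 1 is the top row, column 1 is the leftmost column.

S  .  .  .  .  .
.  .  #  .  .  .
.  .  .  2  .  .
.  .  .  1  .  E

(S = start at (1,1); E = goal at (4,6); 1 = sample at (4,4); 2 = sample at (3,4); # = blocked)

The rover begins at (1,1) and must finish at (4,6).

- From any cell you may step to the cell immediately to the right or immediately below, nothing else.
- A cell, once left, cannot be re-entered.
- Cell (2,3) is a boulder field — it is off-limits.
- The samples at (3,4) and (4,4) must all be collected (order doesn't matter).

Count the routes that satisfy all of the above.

A right/down-only route from (1,1) to (4,6) makes exactly 3 down-moves and 5 right-moves in some order.
With no other constraints that would be C(8,3) = 56 routes.
A monotone route can only reach the required cells in the order (3,4), (4,4), so split there and multiply the segment counts (each segment already excludes blocked cells): (1,1)→(3,4): 4; (3,4)→(4,4): 1; (4,4)→(4,6): 1; product = 4.
That gives 4 routes.

4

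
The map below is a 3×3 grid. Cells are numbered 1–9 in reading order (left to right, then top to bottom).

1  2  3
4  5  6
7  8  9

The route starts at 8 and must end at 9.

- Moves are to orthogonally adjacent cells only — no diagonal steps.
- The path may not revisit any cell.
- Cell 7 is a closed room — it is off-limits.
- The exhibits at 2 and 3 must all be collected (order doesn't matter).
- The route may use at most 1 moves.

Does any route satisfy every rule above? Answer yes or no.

Even ignoring the no-revisit rule, getting from 8 to 9, taking the cheapest ordering 8 → 2 → 3 → 9 needs at least 2 + 1 + 2 = 5 moves (Manhattan distance per leg), which exceeds the 1-move limit.

no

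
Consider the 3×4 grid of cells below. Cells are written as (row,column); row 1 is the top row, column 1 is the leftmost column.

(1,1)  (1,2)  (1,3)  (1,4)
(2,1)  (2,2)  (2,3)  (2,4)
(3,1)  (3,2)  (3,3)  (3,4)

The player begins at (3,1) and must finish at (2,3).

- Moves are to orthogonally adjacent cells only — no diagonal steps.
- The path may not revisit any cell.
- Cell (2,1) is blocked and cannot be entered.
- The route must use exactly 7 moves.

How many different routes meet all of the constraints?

2

Need simple routes of exactly 7 moves from (3,1) to (2,3) (Manhattan distance 3, so 2 moves are spent on a detour and 2 undoing it).
Enumerating: (3,1) (3,2) (2,2) (1,2) (1,3) (1,4) (2,4) (2,3) | (3,1) (3,2) (3,3) (3,4) (2,4) (1,4) (1,3) (2,3).
That gives 2 routes.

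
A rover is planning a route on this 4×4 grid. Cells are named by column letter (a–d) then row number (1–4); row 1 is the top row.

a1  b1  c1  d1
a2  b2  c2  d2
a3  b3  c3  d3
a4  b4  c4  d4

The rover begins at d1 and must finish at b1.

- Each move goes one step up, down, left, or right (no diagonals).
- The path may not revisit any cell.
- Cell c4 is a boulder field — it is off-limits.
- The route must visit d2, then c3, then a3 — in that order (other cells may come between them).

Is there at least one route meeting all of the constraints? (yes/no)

yes

One route that works: d1 → d2 → d3 → c3 → b3 → a3 → a2 → a1 → b1.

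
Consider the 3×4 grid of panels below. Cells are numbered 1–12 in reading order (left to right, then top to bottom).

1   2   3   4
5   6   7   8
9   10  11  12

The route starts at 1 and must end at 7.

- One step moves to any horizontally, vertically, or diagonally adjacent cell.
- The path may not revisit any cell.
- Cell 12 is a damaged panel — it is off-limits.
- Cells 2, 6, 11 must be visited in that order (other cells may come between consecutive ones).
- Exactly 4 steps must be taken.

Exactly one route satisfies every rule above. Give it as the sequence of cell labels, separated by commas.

1, 2, 6, 11, 7

The waypoints must appear in the order 2, 6, 11, with no cell reused.
Route from 1: right to 2, down to 6, down-right to 11, up to 7 — 4 moves in all.
Check: order respected (2 at step 1, 6 at step 2, 11 at step 3); 4 moves as required.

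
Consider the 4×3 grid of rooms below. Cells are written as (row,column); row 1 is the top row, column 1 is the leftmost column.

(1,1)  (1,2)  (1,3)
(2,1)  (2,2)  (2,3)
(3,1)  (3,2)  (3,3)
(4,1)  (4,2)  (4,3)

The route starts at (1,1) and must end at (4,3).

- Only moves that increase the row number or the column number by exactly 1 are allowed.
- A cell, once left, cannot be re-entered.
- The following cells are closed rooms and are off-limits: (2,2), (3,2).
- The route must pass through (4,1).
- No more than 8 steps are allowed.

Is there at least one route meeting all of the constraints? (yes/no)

One route that works: (1,1) → (2,1) → (3,1) → (4,1) → (4,2) → (4,3).

yes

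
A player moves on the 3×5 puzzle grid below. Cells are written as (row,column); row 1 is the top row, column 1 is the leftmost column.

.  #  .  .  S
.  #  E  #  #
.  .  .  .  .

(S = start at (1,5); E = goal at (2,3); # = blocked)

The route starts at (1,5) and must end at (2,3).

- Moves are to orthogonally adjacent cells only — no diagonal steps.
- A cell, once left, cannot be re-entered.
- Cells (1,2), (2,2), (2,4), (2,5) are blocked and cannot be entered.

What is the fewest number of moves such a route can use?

The Manhattan distance from (1,5) to (2,3) is |1−2| + |5−3| = 3, so at least 3 moves are needed.
A route of 3 moves achieves this: (1,5) → (1,4) → (1,3) → (2,3).
Since 3 matches the lower bound, it is optimal.

3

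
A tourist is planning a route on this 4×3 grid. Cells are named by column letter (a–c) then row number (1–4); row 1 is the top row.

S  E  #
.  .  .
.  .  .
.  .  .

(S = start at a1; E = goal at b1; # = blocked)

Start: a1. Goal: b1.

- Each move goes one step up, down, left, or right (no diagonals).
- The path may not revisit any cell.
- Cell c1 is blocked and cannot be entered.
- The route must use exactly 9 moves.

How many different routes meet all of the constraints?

Need simple routes of exactly 9 moves from a1 to b1 (Manhattan distance 1, so 4 moves are spent on a detour and 4 undoing it).
Enumerating: a1 a2 a3 a4 b4 b3 c3 c2 b2 b1 | a1 a2 a3 a4 b4 c4 c3 c2 b2 b1 | a1 a2 a3 a4 b4 c4 c3 b3 b2 b1 | a1 a2 a3 b3 b4 c4 c3 c2 b2 b1.
That gives 4 routes.

4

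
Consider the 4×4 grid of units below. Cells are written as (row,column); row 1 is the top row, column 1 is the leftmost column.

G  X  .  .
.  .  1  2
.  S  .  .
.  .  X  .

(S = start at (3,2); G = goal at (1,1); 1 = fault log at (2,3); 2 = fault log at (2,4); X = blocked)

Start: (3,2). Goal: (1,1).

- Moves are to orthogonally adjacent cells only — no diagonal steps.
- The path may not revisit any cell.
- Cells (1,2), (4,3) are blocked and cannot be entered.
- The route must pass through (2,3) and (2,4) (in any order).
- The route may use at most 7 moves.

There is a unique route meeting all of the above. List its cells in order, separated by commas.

(3,2), (3,3), (3,4), (2,4), (2,3), (2,2), (2,1), (1,1)

The budget equals the shortest possible length, so every move has to be on a shortest route through the required cells.
Route from (3,2): 2× right (reaching (3,4)), up to (2,4), 3× left (reaching (2,1)), up to (1,1) — 7 moves in all.
Check: all required cells visited; 7 ≤ 7 moves.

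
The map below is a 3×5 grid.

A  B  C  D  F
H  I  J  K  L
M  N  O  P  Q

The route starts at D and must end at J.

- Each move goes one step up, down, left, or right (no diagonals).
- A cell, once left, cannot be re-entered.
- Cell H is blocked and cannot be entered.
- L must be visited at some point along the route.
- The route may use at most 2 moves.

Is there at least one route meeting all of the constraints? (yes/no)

no

Even ignoring the no-revisit rule, getting from D to J via L needs at least 2 + 2 = 4 moves (Manhattan distance per leg), which exceeds the 2-move limit.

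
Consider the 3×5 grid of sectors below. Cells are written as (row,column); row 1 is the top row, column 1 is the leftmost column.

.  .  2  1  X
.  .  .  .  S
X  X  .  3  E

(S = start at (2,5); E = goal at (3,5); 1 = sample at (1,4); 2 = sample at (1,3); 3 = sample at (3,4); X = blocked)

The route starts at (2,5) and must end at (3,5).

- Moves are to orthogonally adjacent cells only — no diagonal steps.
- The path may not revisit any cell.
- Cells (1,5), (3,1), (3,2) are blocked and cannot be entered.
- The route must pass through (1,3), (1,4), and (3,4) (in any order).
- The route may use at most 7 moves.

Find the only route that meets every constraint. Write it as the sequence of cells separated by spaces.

(2,5) (2,4) (1,4) (1,3) (2,3) (3,3) (3,4) (3,5)

The 7-move cap with required stops at (1,3), (1,4), (3,4) leaves no slack for detours.
Route from (2,5): left 1 to (2,4), up 1 to (1,4), left 1 to (1,3), down 2 to (3,3), right 2 to (3,5) — 7 moves in all.
Check: all required cells visited; 7 ≤ 7 moves.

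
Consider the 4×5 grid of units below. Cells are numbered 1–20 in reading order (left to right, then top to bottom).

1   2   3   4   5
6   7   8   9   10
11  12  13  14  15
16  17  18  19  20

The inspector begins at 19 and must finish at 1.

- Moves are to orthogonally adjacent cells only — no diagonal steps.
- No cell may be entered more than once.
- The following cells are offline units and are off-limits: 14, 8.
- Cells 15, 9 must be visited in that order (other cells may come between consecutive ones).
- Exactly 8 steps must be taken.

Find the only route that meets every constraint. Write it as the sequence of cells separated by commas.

19, 20, 15, 10, 9, 4, 3, 2, 1

The waypoints must appear in the order 15, 9, with no cell reused.
Route from 19: right 1 to 20, up 2 to 10, left 1 to 9, up 1 to 4, left 3 to 1 — 8 moves in all.
Check: order respected (15 at step 2, 9 at step 4); 8 moves as required.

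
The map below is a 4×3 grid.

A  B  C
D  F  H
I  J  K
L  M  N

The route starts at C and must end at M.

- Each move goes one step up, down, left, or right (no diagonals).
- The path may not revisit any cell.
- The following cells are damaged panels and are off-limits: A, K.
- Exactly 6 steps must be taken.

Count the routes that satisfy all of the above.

Need simple routes of exactly 6 moves from C to M (Manhattan distance 4, so 1 moves are spent on a detour and 1 undoing it).
Enumerating: C H F J I L M | C H F D I L M | C H F D I J M | C B F J I L M | C B F D I L M | C B F D I J M.
That gives 6 routes.

6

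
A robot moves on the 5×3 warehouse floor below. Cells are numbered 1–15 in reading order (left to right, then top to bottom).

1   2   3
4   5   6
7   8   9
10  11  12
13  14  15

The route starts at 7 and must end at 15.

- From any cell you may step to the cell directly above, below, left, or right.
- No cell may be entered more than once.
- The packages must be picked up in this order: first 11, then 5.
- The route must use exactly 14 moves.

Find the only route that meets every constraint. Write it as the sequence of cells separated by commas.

The waypoints must appear in the order 11, 5, with no cell reused.
Route from 7: down 2 to 13, right 1 to 14, up 3 to 5, left 1 to 4, up 1 to 1, right 2 to 3, down 4 to 15 — 14 moves in all.
Check: order respected (11 at step 4, 5 at step 6); 14 moves as required.

7, 10, 13, 14, 11, 8, 5, 4, 1, 2, 3, 6, 9, 12, 15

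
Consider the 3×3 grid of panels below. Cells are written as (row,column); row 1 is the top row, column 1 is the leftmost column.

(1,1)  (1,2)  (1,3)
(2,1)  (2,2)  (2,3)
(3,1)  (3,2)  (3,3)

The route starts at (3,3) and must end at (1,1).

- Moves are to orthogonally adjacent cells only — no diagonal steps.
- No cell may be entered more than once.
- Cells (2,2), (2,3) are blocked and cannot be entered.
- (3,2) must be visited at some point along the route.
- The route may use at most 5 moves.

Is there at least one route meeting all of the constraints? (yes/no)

yes

One route that works: (3,3) → (3,2) → (3,1) → (2,1) → (1,1).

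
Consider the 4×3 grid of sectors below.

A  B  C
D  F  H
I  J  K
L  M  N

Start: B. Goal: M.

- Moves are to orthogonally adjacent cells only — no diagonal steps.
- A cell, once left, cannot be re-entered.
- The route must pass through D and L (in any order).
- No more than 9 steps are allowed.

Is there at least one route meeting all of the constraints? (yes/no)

One route that works: B → F → D → I → L → M.

yes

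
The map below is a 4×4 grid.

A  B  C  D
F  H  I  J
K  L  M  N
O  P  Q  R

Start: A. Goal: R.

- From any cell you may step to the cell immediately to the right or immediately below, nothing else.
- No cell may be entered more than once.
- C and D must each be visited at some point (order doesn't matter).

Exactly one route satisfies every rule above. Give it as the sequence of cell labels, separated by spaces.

Moves only go right or down, so the column and row indices never decrease.
Route from A: right 3 to D, down 3 to R — 6 moves in all.
Check: all required cells visited.

A B C D J N R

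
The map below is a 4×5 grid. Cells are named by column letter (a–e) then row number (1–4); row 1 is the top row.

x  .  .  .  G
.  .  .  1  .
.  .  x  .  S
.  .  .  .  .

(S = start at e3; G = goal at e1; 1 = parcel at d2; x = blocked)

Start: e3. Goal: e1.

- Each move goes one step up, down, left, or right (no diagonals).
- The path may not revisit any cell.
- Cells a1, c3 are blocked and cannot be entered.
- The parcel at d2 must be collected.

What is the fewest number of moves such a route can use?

4

Any route passes through d2 somewhere between e3 and e1. Summing Manhattan distances along the two legs (e3 → d2 → e1) gives a lower bound of 2 + 2 = 4 moves.
A route of 4 moves achieves this: e3 → e2 → d2 → d1 → e1.
Since 4 matches the lower bound, it is optimal.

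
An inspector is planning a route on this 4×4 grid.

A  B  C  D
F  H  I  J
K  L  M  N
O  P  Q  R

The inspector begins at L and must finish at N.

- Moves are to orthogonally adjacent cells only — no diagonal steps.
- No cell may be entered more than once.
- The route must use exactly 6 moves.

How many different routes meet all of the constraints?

Need simple routes of exactly 6 moves from L to N (Manhattan distance 2, so 2 moves are spent on a detour and 2 undoing it).
Branch systematically from the start, pruning whenever the remaining move budget drops below the Manhattan distance to N or differs from it in parity. Grouping the completions by first move — via H: 5; via P: 1; via K: 4; via M: 1 — and summing: 5 + 1 + 4 + 1 = 11.
That gives 11 routes.

11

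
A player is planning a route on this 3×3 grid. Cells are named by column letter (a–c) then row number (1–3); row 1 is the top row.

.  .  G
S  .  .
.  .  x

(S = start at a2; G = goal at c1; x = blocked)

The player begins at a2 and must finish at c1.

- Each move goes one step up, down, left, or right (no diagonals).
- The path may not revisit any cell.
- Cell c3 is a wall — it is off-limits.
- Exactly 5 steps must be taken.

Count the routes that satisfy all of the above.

Need simple routes of exactly 5 moves from a2 to c1 (Manhattan distance 3, so 1 moves are spent on a detour and 1 undoing it).
Enumerating: a2 a1 b1 b2 c2 c1 | a2 a3 b3 b2 b1 c1 | a2 a3 b3 b2 c2 c1.
That gives 3 routes.

3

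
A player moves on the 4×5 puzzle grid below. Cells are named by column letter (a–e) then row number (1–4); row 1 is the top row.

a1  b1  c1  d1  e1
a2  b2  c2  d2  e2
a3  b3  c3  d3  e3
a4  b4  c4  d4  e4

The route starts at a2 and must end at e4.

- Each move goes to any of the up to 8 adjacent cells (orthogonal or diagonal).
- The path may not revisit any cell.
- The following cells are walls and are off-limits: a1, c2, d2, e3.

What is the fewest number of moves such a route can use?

With diagonal moves allowed, the Chebyshev distance max(|Δrow|,|Δcol|) from a2 to e4 is 4, so at least 4 moves are needed.
A route of 4 moves achieves this: a2 → b2 → c3 → d3 → e4.
Since 4 matches the lower bound, it is optimal.

4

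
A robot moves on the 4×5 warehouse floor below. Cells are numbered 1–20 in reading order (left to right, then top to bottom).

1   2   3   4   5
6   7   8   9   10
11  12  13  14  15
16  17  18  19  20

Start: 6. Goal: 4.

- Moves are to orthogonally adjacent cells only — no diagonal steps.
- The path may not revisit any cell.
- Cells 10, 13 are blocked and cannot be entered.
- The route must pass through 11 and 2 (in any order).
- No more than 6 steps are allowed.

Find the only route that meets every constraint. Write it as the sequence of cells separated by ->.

The 6-move cap with required stops at 11, 2 leaves no slack for detours.
Route from 6: down to 11, right to 12, 2× up (reaching 2), 2× right (reaching 4) — 6 moves in all.
Check: all required cells visited; 6 ≤ 6 moves.

6 -> 11 -> 12 -> 7 -> 2 -> 3 -> 4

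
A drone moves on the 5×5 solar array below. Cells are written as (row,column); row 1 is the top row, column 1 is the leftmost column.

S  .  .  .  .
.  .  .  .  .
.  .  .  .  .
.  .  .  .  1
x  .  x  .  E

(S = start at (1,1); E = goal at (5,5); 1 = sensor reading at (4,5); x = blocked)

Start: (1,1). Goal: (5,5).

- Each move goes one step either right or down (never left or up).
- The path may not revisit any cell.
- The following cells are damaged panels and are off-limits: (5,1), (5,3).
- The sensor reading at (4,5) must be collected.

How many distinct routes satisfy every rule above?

A right/down-only route from (1,1) to (5,5) makes exactly 4 down-moves and 4 right-moves in some order.
With no other constraints that would be C(8,4) = 70 routes.
Split at (4,5) and multiply the segment counts (each segment already excludes blocked cells): (1,1)→(4,5): 35; (4,5)→(5,5): 1; product = 35.
That gives 35 routes.

35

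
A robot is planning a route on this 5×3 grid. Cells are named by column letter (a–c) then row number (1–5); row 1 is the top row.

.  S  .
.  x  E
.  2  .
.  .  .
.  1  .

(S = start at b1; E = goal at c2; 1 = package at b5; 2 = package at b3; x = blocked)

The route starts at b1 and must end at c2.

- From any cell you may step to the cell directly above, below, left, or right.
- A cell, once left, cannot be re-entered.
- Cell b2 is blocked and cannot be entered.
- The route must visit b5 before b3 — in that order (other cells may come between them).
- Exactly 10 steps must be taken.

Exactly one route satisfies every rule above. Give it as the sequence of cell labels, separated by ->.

The waypoints must appear in the order b5, b3, with no cell reused.
Route from b1: left to a1, 4× down (reaching a5), right to b5, 2× up (reaching b3), right to c3, up to c2 — 10 moves in all.
Check: order respected (1 at step 6, 2 at step 8); 10 moves as required.

b1 -> a1 -> a2 -> a3 -> a4 -> a5 -> b5 -> b4 -> b3 -> c3 -> c2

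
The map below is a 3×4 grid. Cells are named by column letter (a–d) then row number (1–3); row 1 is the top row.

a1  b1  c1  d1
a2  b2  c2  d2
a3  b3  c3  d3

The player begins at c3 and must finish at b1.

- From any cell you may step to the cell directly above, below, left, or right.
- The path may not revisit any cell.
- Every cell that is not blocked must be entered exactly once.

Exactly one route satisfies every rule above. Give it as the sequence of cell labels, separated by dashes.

c3 - d3 - d2 - d1 - c1 - c2 - b2 - b3 - a3 - a2 - a1 - b1

Need to visit all 12 open cells exactly once, starting at c3 and ending at b1.
Cell a3 has only two open neighbours (a2 and b3), so the path must pass straight through it: one of those is the cell it's entered from and the other is where it exits.
Route from c3: right 1 to d3, up 2 to d1, left 1 to c1, down 1 to c2, left 1 to b2, down 1 to b3, left 1 to a3, up 2 to a1, right 1 to b1 — 11 moves in all.
Check: all 12 open cells covered.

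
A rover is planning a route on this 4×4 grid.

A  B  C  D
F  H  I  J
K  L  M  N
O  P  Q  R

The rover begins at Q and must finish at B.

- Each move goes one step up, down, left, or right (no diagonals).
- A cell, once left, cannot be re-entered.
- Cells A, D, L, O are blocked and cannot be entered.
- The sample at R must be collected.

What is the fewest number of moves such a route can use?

Any route passes through R somewhere between Q and B. Summing Manhattan distances along the two legs (Q → R → B) gives a lower bound of 1 + 5 = 6 moves.
A route of 6 moves achieves this: Q → R → N → J → I → C → B.
Since 6 matches the lower bound, it is optimal.

6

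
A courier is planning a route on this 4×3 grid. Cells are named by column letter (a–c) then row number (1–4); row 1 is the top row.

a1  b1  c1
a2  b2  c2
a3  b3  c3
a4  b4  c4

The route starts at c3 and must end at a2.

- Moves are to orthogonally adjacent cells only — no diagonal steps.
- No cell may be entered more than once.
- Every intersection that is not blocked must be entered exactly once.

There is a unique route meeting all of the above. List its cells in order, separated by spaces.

Need to visit all 12 open cells exactly once, starting at c3 and ending at a2.
Cell a4 has only two open neighbours (a3 and b4), so the path must pass straight through it: one of those is the cell it's entered from and the other is where it exits.
Route from c3: down 1 to c4, left 2 to a4, up 1 to a3, right 1 to b3, up 1 to b2, right 1 to c2, up 1 to c1, left 2 to a1, down 1 to a2 — 11 moves in all.
Check: all 12 open cells covered.

c3 c4 b4 a4 a3 b3 b2 c2 c1 b1 a1 a2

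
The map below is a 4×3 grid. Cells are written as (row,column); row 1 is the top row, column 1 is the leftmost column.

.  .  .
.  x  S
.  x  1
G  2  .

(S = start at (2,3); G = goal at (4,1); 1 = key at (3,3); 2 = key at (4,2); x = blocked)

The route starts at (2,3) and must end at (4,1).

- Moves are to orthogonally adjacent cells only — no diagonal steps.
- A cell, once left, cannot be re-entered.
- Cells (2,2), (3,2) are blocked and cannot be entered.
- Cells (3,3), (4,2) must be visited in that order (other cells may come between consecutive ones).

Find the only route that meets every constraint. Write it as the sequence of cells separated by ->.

(2,3) -> (3,3) -> (4,3) -> (4,2) -> (4,1)

The waypoints must appear in the order (3,3), (4,2), with no cell reused.
Route from (2,3): 2× down (reaching (4,3)), 2× left (reaching (4,1)) — 4 moves in all.
Check: order respected (1 at step 1, 2 at step 3).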